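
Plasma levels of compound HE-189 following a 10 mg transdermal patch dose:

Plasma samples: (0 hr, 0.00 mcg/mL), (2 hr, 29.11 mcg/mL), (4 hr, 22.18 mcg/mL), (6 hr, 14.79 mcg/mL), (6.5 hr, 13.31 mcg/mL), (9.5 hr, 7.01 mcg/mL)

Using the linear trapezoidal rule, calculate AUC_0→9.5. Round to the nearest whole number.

AUC = 155 mcg/mL·hr

Trapezoidal AUC_0→9.5:
  [0→2]: (0.00+29.11)/2 × 2 = 29.11
  [2→4]: (29.11+22.18)/2 × 2 = 51.29
  [4→6]: (22.18+14.79)/2 × 2 = 36.97
  [6→6.5]: (14.79+13.31)/2 × 0.5 = 7.025
  [6.5→9.5]: (13.31+7.01)/2 × 3 = 30.48
  Sum = 154.875 mcg/mL·hr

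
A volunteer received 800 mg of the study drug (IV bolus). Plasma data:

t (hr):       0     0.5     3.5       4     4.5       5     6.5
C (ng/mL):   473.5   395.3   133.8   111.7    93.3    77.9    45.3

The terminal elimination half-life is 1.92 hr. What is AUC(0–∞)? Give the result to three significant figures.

Trapezoidal AUC_0→6.5:
  [0→0.5]: (473.5+395.3)/2 × 0.5 = 217.2
  [0.5→3.5]: (395.3+133.8)/2 × 3 = 793.65
  [3.5→4]: (133.8+111.7)/2 × 0.5 = 61.375
  [4→4.5]: (111.7+93.3)/2 × 0.5 = 51.25
  [4.5→5]: (93.3+77.9)/2 × 0.5 = 42.8
  [5→6.5]: (77.9+45.3)/2 × 1.5 = 92.4
  Sum = 1258.675 ng/mL·hr
k_e = ln2 / t½ = 0.693147 / 1.92 = 0.3610 hr^-1
Extrapolated tail: C_last / k_e = 45.3 / 0.361 = 125.485
AUC_0→∞ = 1258.675 + 125.485 = 1384.16 ng/mL·hr

AUC = 1380 ng/mL·hr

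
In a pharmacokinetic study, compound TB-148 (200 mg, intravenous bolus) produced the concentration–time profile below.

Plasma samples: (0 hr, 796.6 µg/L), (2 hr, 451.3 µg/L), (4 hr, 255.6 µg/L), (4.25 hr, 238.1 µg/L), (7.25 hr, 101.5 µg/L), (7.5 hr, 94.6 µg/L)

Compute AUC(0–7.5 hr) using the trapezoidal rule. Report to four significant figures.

AUC = 2550 µg/L·hr

Trapezoidal AUC_0→7.5:
  [0→2]: (796.6+451.3)/2 × 2 = 1247.9
  [2→4]: (451.3+255.6)/2 × 2 = 706.9
  [4→4.25]: (255.6+238.1)/2 × 0.25 = 61.7125
  [4.25→7.25]: (238.1+101.5)/2 × 3 = 509.4
  [7.25→7.5]: (101.5+94.6)/2 × 0.25 = 24.5125
  Sum = 2550.425 µg/L·hr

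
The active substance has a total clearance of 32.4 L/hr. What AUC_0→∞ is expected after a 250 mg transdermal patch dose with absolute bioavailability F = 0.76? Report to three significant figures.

AUC = 5.86 mg/L·hr

AUC_0→∞ = F × Dose / CL
        = 0.76 × 250 / 32.4 = 5.8642 mg/L·hr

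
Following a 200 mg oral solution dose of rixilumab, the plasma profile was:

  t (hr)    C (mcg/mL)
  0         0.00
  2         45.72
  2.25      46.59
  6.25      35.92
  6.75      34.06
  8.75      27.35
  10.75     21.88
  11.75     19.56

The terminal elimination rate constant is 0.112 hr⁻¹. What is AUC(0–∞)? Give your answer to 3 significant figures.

Trapezoidal AUC_0→11.75:
  [0→2]: (0.00+45.72)/2 × 2 = 45.72
  [2→2.25]: (45.72+46.59)/2 × 0.25 = 11.53875
  [2.25→6.25]: (46.59+35.92)/2 × 4 = 165.02
  [6.25→6.75]: (35.92+34.06)/2 × 0.5 = 17.495
  [6.75→8.75]: (34.06+27.35)/2 × 2 = 61.41
  [8.75→10.75]: (27.35+21.88)/2 × 2 = 49.23
  [10.75→11.75]: (21.88+19.56)/2 × 1 = 20.72
  Sum = 371.13375 mcg/mL·hr
Extrapolated tail: C_last / k_e = 19.56 / 0.112 = 174.643
AUC_0→∞ = 371.13375 + 174.643 = 545.77675 mcg/mL·hr

AUC = 546 mcg/mL·hr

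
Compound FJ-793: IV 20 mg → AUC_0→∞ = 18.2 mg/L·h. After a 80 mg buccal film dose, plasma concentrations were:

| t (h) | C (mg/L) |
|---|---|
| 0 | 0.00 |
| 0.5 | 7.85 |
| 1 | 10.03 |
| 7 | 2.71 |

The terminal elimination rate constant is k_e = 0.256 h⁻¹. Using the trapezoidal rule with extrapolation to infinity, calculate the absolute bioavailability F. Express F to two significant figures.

F = 0.76

Trapezoidal AUC_0→7 (buccal film):
  [0→0.5]: (0.00+7.85)/2 × 0.5 = 1.9625
  [0.5→1]: (7.85+10.03)/2 × 0.5 = 4.47
  [1→7]: (10.03+2.71)/2 × 6 = 38.22
  Sum = 44.6525 mg/L·h
Tail: C_last/k_e = 2.71/0.256 = 10.586
AUC_0→∞ (buccal film) = 44.6525 + 10.586 = 55.2385 mg/L·h
F = (AUC_ev/D_ev)/(AUC_iv/D_iv) = (55.2385/80)/(18.2/20) = 0.69048125/0.91 = 0.7588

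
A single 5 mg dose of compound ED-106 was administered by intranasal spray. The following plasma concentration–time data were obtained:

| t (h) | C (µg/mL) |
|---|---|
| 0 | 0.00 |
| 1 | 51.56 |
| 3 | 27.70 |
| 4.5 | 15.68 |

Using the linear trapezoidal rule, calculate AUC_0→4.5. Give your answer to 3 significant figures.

AUC = 138 µg/mL·h

Trapezoidal AUC_0→4.5:
  [0→1]: (0.00+51.56)/2 × 1 = 25.78
  [1→3]: (51.56+27.70)/2 × 2 = 79.26
  [3→4.5]: (27.70+15.68)/2 × 1.5 = 32.535
  Sum = 137.575 µg/mL·h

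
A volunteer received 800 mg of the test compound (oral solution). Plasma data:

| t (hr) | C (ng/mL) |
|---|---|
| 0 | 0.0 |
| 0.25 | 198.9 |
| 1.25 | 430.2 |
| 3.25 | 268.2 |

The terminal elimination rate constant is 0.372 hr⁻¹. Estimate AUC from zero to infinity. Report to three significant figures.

Trapezoidal AUC_0→3.25:
  [0→0.25]: (0.0+198.9)/2 × 0.25 = 24.8625
  [0.25→1.25]: (198.9+430.2)/2 × 1 = 314.55
  [1.25→3.25]: (430.2+268.2)/2 × 2 = 698.4
  Sum = 1037.8125 ng/mL·hr
Extrapolated tail: C_last / k_e = 268.2 / 0.372 = 720.968
AUC_0→∞ = 1037.8125 + 720.968 = 1758.7805 ng/mL·hr

AUC = 1760 ng/mL·hr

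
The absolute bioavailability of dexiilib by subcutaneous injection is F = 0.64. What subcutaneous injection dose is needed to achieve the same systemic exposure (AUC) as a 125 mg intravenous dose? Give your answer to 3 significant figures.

For equal systemic exposure: F × D_ev = D_iv
D_ev = D_iv / F = 125 / 0.64 = 195.3125 mg

D_subcutaneous = 195 mg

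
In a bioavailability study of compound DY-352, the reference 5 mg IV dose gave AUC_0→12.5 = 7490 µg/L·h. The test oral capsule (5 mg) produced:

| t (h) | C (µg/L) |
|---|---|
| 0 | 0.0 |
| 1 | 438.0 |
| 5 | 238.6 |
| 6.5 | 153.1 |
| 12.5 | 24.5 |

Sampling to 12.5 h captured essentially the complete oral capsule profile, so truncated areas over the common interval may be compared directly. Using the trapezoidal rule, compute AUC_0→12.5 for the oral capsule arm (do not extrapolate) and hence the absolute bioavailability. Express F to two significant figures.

F = 0.32

Trapezoidal AUC_0→12.5 (oral capsule):
  [0→1]: (0.0+438.0)/2 × 1 = 219.0
  [1→5]: (438.0+238.6)/2 × 4 = 1353.2
  [5→6.5]: (238.6+153.1)/2 × 1.5 = 293.775
  [6.5→12.5]: (153.1+24.5)/2 × 6 = 532.8
  Sum = 2398.775 µg/L·h
F = (AUC_ev/D_ev)/(AUC_iv/D_iv) = (2398.775/5)/(7490/5) = 479.755/1498 = 0.3203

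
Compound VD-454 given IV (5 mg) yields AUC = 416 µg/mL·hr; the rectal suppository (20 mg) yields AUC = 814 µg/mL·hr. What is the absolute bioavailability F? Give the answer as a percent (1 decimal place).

F = (AUC_ev / D_ev) / (AUC_iv / D_iv)
  = (814/20) / (416/5)
  = 40.7 / 83.2 = 0.4892
  = 48.92%

F = 48.9%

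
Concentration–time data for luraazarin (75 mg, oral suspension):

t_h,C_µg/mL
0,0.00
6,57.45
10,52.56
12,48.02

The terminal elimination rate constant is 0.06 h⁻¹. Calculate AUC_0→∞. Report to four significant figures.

Trapezoidal AUC_0→12:
  [0→6]: (0.00+57.45)/2 × 6 = 172.35
  [6→10]: (57.45+52.56)/2 × 4 = 220.02
  [10→12]: (52.56+48.02)/2 × 2 = 100.58
  Sum = 492.95 µg/mL·h
Extrapolated tail: C_last / k_e = 48.02 / 0.06 = 800.333
AUC_0→∞ = 492.95 + 800.333 = 1293.283 µg/mL·h

AUC = 1293 µg/mL·h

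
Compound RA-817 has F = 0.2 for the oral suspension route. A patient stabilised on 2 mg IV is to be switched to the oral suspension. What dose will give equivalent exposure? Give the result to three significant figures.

For equal systemic exposure: F × D_ev = D_iv
D_ev = D_iv / F = 2 / 0.2 = 10 mg

D_oral = 10.0 mg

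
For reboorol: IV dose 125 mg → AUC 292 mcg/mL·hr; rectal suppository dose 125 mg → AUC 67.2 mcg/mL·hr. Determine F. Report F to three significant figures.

F = (AUC_ev / D_ev) / (AUC_iv / D_iv)
  = (67.2/125) / (292/125)
  = 0.5376 / 2.336 = 0.2301

F = 0.230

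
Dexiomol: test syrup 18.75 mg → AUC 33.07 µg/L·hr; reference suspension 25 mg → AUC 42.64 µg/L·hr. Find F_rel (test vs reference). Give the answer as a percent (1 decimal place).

F_rel = 103.4%

F_rel = (AUC_test/D_test) / (AUC_ref/D_ref)
      = (33.07/18.75) / (42.64/25)
      = 1.76373 / 1.7056 = 1.0341 = 103.41%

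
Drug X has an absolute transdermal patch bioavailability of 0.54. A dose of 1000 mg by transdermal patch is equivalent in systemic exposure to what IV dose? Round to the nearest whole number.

D_iv = 540 mg

Systemic exposure from an extravascular dose = F × D_ev, so the equivalent IV dose is F × D_ev.
D_iv = F × D_ev = 0.54 × 1000 = 540 mg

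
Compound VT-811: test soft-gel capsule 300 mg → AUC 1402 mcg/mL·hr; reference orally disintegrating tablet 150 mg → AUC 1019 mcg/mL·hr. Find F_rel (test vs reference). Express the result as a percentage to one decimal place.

F_rel = 68.8%

F_rel = (AUC_test/D_test) / (AUC_ref/D_ref)
      = (1402/300) / (1019/150)
      = 4.67333 / 6.79333 = 0.6879 = 68.79%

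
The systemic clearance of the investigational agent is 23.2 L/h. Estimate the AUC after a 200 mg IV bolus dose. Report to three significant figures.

AUC_0→∞ = Dose_iv / CL
        = 200 / 23.2 = 8.62069 mg/L·h

AUC = 8.62 mg/L·h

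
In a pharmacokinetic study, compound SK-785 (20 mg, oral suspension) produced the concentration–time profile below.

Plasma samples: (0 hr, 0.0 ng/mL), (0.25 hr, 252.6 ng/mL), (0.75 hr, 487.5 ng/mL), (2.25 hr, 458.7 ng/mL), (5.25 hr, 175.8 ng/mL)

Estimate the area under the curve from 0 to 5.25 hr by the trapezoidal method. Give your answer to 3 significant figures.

AUC = 1880 ng/mL·hr

Trapezoidal AUC_0→5.25:
  [0→0.25]: (0.0+252.6)/2 × 0.25 = 31.575
  [0.25→0.75]: (252.6+487.5)/2 × 0.5 = 185.025
  [0.75→2.25]: (487.5+458.7)/2 × 1.5 = 709.65
  [2.25→5.25]: (458.7+175.8)/2 × 3 = 951.75
  Sum = 1878.0 ng/mL·hr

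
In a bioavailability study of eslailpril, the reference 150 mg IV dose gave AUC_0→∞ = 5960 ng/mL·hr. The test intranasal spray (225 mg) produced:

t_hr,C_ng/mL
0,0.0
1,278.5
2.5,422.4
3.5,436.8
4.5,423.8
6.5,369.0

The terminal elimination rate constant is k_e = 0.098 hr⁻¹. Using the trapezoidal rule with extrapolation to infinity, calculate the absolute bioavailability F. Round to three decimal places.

F = 0.680

Trapezoidal AUC_0→6.5 (intranasal spray):
  [0→1]: (0.0+278.5)/2 × 1 = 139.25
  [1→2.5]: (278.5+422.4)/2 × 1.5 = 525.675
  [2.5→3.5]: (422.4+436.8)/2 × 1 = 429.6
  [3.5→4.5]: (436.8+423.8)/2 × 1 = 430.3
  [4.5→6.5]: (423.8+369.0)/2 × 2 = 792.8
  Sum = 2317.625 ng/mL·hr
Tail: C_last/k_e = 369.0/0.098 = 3765.306
AUC_0→∞ (intranasal spray) = 2317.625 + 3765.306 = 6082.931 ng/mL·hr
F = (AUC_ev/D_ev)/(AUC_iv/D_iv) = (6082.931/225)/(5960/150) = 27.0352/39.7333 = 0.6804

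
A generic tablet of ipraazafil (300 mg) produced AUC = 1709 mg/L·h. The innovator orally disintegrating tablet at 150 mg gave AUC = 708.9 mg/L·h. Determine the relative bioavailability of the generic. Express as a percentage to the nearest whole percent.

F_rel = 121%

F_rel = (AUC_test/D_test) / (AUC_ref/D_ref)
      = (1709/300) / (708.9/150)
      = 5.69667 / 4.726 = 1.2054 = 120.54%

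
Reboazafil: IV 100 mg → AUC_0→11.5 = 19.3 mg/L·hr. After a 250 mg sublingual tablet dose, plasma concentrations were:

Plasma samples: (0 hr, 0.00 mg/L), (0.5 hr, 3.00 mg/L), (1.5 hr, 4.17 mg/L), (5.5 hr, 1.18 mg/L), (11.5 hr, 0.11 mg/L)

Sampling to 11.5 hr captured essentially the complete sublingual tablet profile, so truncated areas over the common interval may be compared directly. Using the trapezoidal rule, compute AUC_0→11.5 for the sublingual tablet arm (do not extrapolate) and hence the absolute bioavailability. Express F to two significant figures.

Trapezoidal AUC_0→11.5 (sublingual tablet):
  [0→0.5]: (0.00+3.00)/2 × 0.5 = 0.75
  [0.5→1.5]: (3.00+4.17)/2 × 1 = 3.585
  [1.5→5.5]: (4.17+1.18)/2 × 4 = 10.7
  [5.5→11.5]: (1.18+0.11)/2 × 6 = 3.87
  Sum = 18.905 mg/L·hr
F = (AUC_ev/D_ev)/(AUC_iv/D_iv) = (18.905/250)/(19.3/100) = 0.07562/0.193 = 0.3918

F = 0.39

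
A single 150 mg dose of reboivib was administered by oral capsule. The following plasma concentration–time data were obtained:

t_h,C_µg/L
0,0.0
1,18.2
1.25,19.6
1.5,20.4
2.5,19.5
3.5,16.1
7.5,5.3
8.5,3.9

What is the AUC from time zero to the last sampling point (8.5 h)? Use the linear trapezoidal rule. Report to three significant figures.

AUC = 104 µg/L·h

Trapezoidal AUC_0→8.5:
  [0→1]: (0.0+18.2)/2 × 1 = 9.1
  [1→1.25]: (18.2+19.6)/2 × 0.25 = 4.725
  [1.25→1.5]: (19.6+20.4)/2 × 0.25 = 5.0
  [1.5→2.5]: (20.4+19.5)/2 × 1 = 19.95
  [2.5→3.5]: (19.5+16.1)/2 × 1 = 17.8
  [3.5→7.5]: (16.1+5.3)/2 × 4 = 42.8
  [7.5→8.5]: (5.3+3.9)/2 × 1 = 4.6
  Sum = 103.975 µg/L·h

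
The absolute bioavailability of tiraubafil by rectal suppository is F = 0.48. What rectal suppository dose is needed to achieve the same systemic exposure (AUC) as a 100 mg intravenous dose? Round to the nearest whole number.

D_rectal = 208 mg

For equal systemic exposure: F × D_ev = D_iv
D_ev = D_iv / F = 100 / 0.48 = 208.333 mg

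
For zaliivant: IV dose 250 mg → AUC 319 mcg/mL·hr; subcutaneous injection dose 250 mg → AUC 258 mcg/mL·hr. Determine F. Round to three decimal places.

F = (AUC_ev / D_ev) / (AUC_iv / D_iv)
  = (258/250) / (319/250)
  = 1.032 / 1.276 = 0.8088

F = 0.809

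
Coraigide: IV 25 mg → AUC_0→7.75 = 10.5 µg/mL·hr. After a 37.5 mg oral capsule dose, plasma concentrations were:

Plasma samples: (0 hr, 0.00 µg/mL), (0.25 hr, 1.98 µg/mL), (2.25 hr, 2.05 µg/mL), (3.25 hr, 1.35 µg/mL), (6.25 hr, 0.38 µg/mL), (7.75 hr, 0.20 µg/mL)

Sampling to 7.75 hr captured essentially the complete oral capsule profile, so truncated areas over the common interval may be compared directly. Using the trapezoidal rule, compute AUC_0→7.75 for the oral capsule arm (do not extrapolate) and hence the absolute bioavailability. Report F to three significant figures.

Trapezoidal AUC_0→7.75 (oral capsule):
  [0→0.25]: (0.00+1.98)/2 × 0.25 = 0.2475
  [0.25→2.25]: (1.98+2.05)/2 × 2 = 4.03
  [2.25→3.25]: (2.05+1.35)/2 × 1 = 1.7
  [3.25→6.25]: (1.35+0.38)/2 × 3 = 2.595
  [6.25→7.75]: (0.38+0.20)/2 × 1.5 = 0.435
  Sum = 9.0075 µg/mL·hr
F = (AUC_ev/D_ev)/(AUC_iv/D_iv) = (9.0075/37.5)/(10.5/25) = 0.2402/0.42 = 0.5719

F = 0.572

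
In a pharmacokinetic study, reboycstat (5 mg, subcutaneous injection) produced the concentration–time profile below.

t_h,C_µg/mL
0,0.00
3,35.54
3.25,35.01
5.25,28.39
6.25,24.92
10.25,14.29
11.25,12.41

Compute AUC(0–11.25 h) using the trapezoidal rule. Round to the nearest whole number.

Trapezoidal AUC_0→11.25:
  [0→3]: (0.00+35.54)/2 × 3 = 53.31
  [3→3.25]: (35.54+35.01)/2 × 0.25 = 8.81875
  [3.25→5.25]: (35.01+28.39)/2 × 2 = 63.4
  [5.25→6.25]: (28.39+24.92)/2 × 1 = 26.655
  [6.25→10.25]: (24.92+14.29)/2 × 4 = 78.42
  [10.25→11.25]: (14.29+12.41)/2 × 1 = 13.35
  Sum = 243.95375 µg/mL·h

AUC = 244 µg/mL·h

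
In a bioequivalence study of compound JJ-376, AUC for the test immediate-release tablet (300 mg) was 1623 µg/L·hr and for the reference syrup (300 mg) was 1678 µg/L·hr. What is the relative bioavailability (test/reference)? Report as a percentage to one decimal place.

F_rel = 96.7%

F_rel = (AUC_test/D_test) / (AUC_ref/D_ref)
      = (1623/300) / (1678/300)
      = 5.41 / 5.59333 = 0.9672 = 96.72%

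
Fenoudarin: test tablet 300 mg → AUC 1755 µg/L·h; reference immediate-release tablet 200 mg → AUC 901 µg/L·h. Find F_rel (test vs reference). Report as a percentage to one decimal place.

F_rel = 129.9%

F_rel = (AUC_test/D_test) / (AUC_ref/D_ref)
      = (1755/300) / (901/200)
      = 5.85 / 4.505 = 1.2986 = 129.86%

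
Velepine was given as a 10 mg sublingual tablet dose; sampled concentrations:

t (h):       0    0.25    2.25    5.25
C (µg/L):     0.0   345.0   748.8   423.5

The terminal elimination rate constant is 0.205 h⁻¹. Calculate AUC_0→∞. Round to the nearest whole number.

AUC = 4961 µg/L·h

Trapezoidal AUC_0→5.25:
  [0→0.25]: (0.0+345.0)/2 × 0.25 = 43.125
  [0.25→2.25]: (345.0+748.8)/2 × 2 = 1093.8
  [2.25→5.25]: (748.8+423.5)/2 × 3 = 1758.45
  Sum = 2895.375 µg/L·h
Extrapolated tail: C_last / k_e = 423.5 / 0.205 = 2065.854
AUC_0→∞ = 2895.375 + 2065.854 = 4961.229 µg/L·h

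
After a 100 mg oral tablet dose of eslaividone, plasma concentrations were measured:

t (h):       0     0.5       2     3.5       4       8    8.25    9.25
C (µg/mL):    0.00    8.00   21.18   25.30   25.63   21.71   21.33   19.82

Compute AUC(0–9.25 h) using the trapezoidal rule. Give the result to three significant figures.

Trapezoidal AUC_0→9.25:
  [0→0.5]: (0.00+8.00)/2 × 0.5 = 2.0
  [0.5→2]: (8.00+21.18)/2 × 1.5 = 21.885
  [2→3.5]: (21.18+25.30)/2 × 1.5 = 34.86
  [3.5→4]: (25.30+25.63)/2 × 0.5 = 12.7325
  [4→8]: (25.63+21.71)/2 × 4 = 94.68
  [8→8.25]: (21.71+21.33)/2 × 0.25 = 5.38
  [8.25→9.25]: (21.33+19.82)/2 × 1 = 20.575
  Sum = 192.1125 µg/mL·h

AUC = 192 µg/mL·h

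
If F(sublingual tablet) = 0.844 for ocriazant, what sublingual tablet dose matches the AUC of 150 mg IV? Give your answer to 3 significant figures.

D_sublingual = 178 mg

For equal systemic exposure: F × D_ev = D_iv
D_ev = D_iv / F = 150 / 0.844 = 177.725 mg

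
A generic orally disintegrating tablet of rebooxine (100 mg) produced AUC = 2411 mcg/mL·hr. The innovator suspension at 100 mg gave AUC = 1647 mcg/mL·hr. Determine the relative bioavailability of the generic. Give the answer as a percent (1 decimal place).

F_rel = (AUC_test/D_test) / (AUC_ref/D_ref)
      = (2411/100) / (1647/100)
      = 24.11 / 16.47 = 1.4639 = 146.39%

F_rel = 146.4%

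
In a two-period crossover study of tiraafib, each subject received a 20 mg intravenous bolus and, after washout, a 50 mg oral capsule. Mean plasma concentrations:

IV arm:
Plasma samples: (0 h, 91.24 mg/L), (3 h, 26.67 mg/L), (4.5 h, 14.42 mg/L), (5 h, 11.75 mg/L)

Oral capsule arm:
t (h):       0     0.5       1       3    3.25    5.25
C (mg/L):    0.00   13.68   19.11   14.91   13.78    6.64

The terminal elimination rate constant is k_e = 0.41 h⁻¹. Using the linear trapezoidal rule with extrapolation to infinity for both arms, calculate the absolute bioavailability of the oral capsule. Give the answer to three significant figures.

Trapezoidal AUC_0→5 (IV):
  [0→3]: (91.24+26.67)/2 × 3 = 176.865
  [3→4.5]: (26.67+14.42)/2 × 1.5 = 30.8175
  [4.5→5]: (14.42+11.75)/2 × 0.5 = 6.5425
  Sum = 214.225 mg/L·h
IV tail: 11.75/0.41 = 28.659; AUC_iv,0→∞ = 214.225 + 28.659 = 242.884 mg/L·h
Trapezoidal AUC_0→5.25 (oral capsule):
  [0→0.5]: (0.00+13.68)/2 × 0.5 = 3.42
  [0.5→1]: (13.68+19.11)/2 × 0.5 = 8.1975
  [1→3]: (19.11+14.91)/2 × 2 = 34.02
  [3→3.25]: (14.91+13.78)/2 × 0.25 = 3.58625
  [3.25→5.25]: (13.78+6.64)/2 × 2 = 20.42
  Sum = 69.64375 mg/L·h
oral capsule tail: 6.64/0.41 = 16.195; AUC_ev,0→∞ = 69.64375 + 16.195 = 85.83875 mg/L·h
F = (AUC_ev/D_ev)/(AUC_iv/D_iv) = (85.83875/50)/(242.884/20) = 1.716775/12.1442 = 0.1414

F = 0.141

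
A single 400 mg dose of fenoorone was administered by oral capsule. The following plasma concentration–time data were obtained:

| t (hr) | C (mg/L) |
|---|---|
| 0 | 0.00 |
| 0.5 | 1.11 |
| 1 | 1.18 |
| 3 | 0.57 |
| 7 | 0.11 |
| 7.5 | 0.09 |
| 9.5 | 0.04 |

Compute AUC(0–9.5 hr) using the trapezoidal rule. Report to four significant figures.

Trapezoidal AUC_0→9.5:
  [0→0.5]: (0.00+1.11)/2 × 0.5 = 0.2775
  [0.5→1]: (1.11+1.18)/2 × 0.5 = 0.5725
  [1→3]: (1.18+0.57)/2 × 2 = 1.75
  [3→7]: (0.57+0.11)/2 × 4 = 1.36
  [7→7.5]: (0.11+0.09)/2 × 0.5 = 0.05
  [7.5→9.5]: (0.09+0.04)/2 × 2 = 0.13
  Sum = 4.14 mg/L·hr

AUC = 4.140 mg/L·hr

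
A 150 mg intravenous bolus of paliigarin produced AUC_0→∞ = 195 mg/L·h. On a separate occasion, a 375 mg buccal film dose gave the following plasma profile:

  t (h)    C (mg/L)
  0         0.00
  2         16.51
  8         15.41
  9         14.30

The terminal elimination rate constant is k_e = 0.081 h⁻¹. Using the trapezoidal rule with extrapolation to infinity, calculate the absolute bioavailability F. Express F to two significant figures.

F = 0.62

Trapezoidal AUC_0→9 (buccal film):
  [0→2]: (0.00+16.51)/2 × 2 = 16.51
  [2→8]: (16.51+15.41)/2 × 6 = 95.76
  [8→9]: (15.41+14.30)/2 × 1 = 14.855
  Sum = 127.125 mg/L·h
Tail: C_last/k_e = 14.30/0.081 = 176.543
AUC_0→∞ (buccal film) = 127.125 + 176.543 = 303.668 mg/L·h
F = (AUC_ev/D_ev)/(AUC_iv/D_iv) = (303.668/375)/(195/150) = 0.809781/1.3 = 0.6229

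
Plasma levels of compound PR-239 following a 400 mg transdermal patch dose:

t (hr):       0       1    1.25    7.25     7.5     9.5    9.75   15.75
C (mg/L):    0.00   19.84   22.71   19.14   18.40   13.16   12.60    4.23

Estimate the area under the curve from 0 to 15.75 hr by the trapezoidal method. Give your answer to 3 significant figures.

Trapezoidal AUC_0→15.75:
  [0→1]: (0.00+19.84)/2 × 1 = 9.92
  [1→1.25]: (19.84+22.71)/2 × 0.25 = 5.31875
  [1.25→7.25]: (22.71+19.14)/2 × 6 = 125.55
  [7.25→7.5]: (19.14+18.40)/2 × 0.25 = 4.6925
  [7.5→9.5]: (18.40+13.16)/2 × 2 = 31.56
  [9.5→9.75]: (13.16+12.60)/2 × 0.25 = 3.22
  [9.75→15.75]: (12.60+4.23)/2 × 6 = 50.49
  Sum = 230.75125 mg/L·hr

AUC = 231 mg/L·hr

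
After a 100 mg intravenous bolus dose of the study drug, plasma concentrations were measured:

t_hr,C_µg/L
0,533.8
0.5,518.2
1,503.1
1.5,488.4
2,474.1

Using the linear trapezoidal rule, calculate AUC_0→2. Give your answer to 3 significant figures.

AUC = 1010 µg/L·hr

Trapezoidal AUC_0→2:
  [0→0.5]: (533.8+518.2)/2 × 0.5 = 263.0
  [0.5→1]: (518.2+503.1)/2 × 0.5 = 255.325
  [1→1.5]: (503.1+488.4)/2 × 0.5 = 247.875
  [1.5→2]: (488.4+474.1)/2 × 0.5 = 240.625
  Sum = 1006.825 µg/L·hr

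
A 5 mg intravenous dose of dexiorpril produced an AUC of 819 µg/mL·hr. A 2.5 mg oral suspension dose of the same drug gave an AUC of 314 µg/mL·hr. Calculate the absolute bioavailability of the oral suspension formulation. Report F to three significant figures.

F = (AUC_ev / D_ev) / (AUC_iv / D_iv)
  = (314/2.5) / (819/5)
  = 125.6 / 163.8 = 0.7668

F = 0.767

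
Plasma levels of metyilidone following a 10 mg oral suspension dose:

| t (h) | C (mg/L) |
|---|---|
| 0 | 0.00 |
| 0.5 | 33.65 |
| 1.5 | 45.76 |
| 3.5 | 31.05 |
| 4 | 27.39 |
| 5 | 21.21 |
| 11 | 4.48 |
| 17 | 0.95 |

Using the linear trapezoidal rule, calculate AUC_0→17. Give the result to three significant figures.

Trapezoidal AUC_0→17:
  [0→0.5]: (0.00+33.65)/2 × 0.5 = 8.4125
  [0.5→1.5]: (33.65+45.76)/2 × 1 = 39.705
  [1.5→3.5]: (45.76+31.05)/2 × 2 = 76.81
  [3.5→4]: (31.05+27.39)/2 × 0.5 = 14.61
  [4→5]: (27.39+21.21)/2 × 1 = 24.3
  [5→11]: (21.21+4.48)/2 × 6 = 77.07
  [11→17]: (4.48+0.95)/2 × 6 = 16.29
  Sum = 257.1975 mg/L·h

AUC = 257 mg/L·h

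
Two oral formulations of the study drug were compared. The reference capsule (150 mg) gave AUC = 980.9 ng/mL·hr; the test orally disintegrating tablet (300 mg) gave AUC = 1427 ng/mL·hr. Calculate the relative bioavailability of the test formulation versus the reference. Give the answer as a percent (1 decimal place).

F_rel = 72.7%

F_rel = (AUC_test/D_test) / (AUC_ref/D_ref)
      = (1427/300) / (980.9/150)
      = 4.75667 / 6.53933 = 0.7274 = 72.74%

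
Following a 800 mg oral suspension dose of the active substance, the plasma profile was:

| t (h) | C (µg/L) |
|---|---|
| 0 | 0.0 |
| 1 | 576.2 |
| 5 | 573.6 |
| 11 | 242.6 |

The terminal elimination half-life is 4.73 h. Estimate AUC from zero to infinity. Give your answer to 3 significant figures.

AUC = 6690 µg/L·h

Trapezoidal AUC_0→11:
  [0→1]: (0.0+576.2)/2 × 1 = 288.1
  [1→5]: (576.2+573.6)/2 × 4 = 2299.6
  [5→11]: (573.6+242.6)/2 × 6 = 2448.6
  Sum = 5036.3 µg/L·h
k_e = ln2 / t½ = 0.693147 / 4.73 = 0.1465 h^-1
Extrapolated tail: C_last / k_e = 242.6 / 0.1465 = 1655.973
AUC_0→∞ = 5036.3 + 1655.973 = 6692.273 µg/L·h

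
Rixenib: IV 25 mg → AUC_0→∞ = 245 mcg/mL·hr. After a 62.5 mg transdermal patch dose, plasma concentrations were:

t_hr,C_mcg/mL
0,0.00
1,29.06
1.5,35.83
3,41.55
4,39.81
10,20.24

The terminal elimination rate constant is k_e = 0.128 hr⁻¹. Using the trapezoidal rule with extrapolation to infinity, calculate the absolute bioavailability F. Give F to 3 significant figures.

F = 0.764

Trapezoidal AUC_0→10 (transdermal patch):
  [0→1]: (0.00+29.06)/2 × 1 = 14.53
  [1→1.5]: (29.06+35.83)/2 × 0.5 = 16.2225
  [1.5→3]: (35.83+41.55)/2 × 1.5 = 58.035
  [3→4]: (41.55+39.81)/2 × 1 = 40.68
  [4→10]: (39.81+20.24)/2 × 6 = 180.15
  Sum = 309.6175 mcg/mL·hr
Tail: C_last/k_e = 20.24/0.128 = 158.125
AUC_0→∞ (transdermal patch) = 309.6175 + 158.125 = 467.7425 mcg/mL·hr
F = (AUC_ev/D_ev)/(AUC_iv/D_iv) = (467.7425/62.5)/(245/25) = 7.48388/9.8 = 0.7637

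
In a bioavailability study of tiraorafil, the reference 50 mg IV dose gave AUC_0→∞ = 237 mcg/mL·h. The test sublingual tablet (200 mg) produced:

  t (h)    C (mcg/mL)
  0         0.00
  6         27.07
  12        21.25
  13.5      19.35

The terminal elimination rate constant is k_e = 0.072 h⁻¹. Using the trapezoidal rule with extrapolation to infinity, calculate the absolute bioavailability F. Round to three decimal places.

Trapezoidal AUC_0→13.5 (sublingual tablet):
  [0→6]: (0.00+27.07)/2 × 6 = 81.21
  [6→12]: (27.07+21.25)/2 × 6 = 144.96
  [12→13.5]: (21.25+19.35)/2 × 1.5 = 30.45
  Sum = 256.62 mcg/mL·h
Tail: C_last/k_e = 19.35/0.072 = 268.750
AUC_0→∞ (sublingual tablet) = 256.62 + 268.750 = 525.37 mcg/mL·h
F = (AUC_ev/D_ev)/(AUC_iv/D_iv) = (525.37/200)/(237/50) = 2.62685/4.74 = 0.5542

F = 0.554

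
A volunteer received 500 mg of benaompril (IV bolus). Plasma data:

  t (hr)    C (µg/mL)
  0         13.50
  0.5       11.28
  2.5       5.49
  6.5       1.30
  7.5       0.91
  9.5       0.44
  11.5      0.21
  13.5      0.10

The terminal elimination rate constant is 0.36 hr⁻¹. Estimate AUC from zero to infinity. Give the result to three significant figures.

Trapezoidal AUC_0→13.5:
  [0→0.5]: (13.50+11.28)/2 × 0.5 = 6.195
  [0.5→2.5]: (11.28+5.49)/2 × 2 = 16.77
  [2.5→6.5]: (5.49+1.30)/2 × 4 = 13.58
  [6.5→7.5]: (1.30+0.91)/2 × 1 = 1.105
  [7.5→9.5]: (0.91+0.44)/2 × 2 = 1.35
  [9.5→11.5]: (0.44+0.21)/2 × 2 = 0.65
  [11.5→13.5]: (0.21+0.10)/2 × 2 = 0.31
  Sum = 39.96 µg/mL·hr
Extrapolated tail: C_last / k_e = 0.10 / 0.36 = 0.278
AUC_0→∞ = 39.96 + 0.278 = 40.238 µg/mL·hr

AUC = 40.2 µg/mL·hr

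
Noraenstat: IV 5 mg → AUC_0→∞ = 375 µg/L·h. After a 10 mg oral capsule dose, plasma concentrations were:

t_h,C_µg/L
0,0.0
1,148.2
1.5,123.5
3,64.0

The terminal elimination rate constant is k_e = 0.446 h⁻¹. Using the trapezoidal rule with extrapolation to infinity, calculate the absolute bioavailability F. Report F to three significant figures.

Trapezoidal AUC_0→3 (oral capsule):
  [0→1]: (0.0+148.2)/2 × 1 = 74.1
  [1→1.5]: (148.2+123.5)/2 × 0.5 = 67.925
  [1.5→3]: (123.5+64.0)/2 × 1.5 = 140.625
  Sum = 282.65 µg/L·h
Tail: C_last/k_e = 64.0/0.446 = 143.498
AUC_0→∞ (oral capsule) = 282.65 + 143.498 = 426.148 µg/L·h
F = (AUC_ev/D_ev)/(AUC_iv/D_iv) = (426.148/10)/(375/5) = 42.6148/75 = 0.5682

F = 0.568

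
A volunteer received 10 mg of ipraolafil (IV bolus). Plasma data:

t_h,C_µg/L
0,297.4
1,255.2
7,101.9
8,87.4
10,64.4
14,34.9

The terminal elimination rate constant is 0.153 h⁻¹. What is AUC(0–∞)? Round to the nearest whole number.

AUC = 2021 µg/L·h

Trapezoidal AUC_0→14:
  [0→1]: (297.4+255.2)/2 × 1 = 276.3
  [1→7]: (255.2+101.9)/2 × 6 = 1071.3
  [7→8]: (101.9+87.4)/2 × 1 = 94.65
  [8→10]: (87.4+64.4)/2 × 2 = 151.8
  [10→14]: (64.4+34.9)/2 × 4 = 198.6
  Sum = 1792.65 µg/L·h
Extrapolated tail: C_last / k_e = 34.9 / 0.153 = 228.105
AUC_0→∞ = 1792.65 + 228.105 = 2020.755 µg/L·h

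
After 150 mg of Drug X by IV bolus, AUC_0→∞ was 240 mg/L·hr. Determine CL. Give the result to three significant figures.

CL = 0.625 L/hr

CL = Dose_iv / AUC_0→∞
   = 150 / 240 = 0.625 L/hr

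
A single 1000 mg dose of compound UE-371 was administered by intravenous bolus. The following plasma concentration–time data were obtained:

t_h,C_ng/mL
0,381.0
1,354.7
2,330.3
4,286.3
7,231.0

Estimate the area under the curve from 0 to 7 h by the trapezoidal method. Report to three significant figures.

AUC = 2100 ng/mL·h

Trapezoidal AUC_0→7:
  [0→1]: (381.0+354.7)/2 × 1 = 367.85
  [1→2]: (354.7+330.3)/2 × 1 = 342.5
  [2→4]: (330.3+286.3)/2 × 2 = 616.6
  [4→7]: (286.3+231.0)/2 × 3 = 775.95
  Sum = 2102.9 ng/mL·h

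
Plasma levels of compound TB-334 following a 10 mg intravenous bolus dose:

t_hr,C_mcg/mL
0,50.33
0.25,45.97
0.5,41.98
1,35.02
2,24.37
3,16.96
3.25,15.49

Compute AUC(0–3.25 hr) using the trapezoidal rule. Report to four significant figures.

Trapezoidal AUC_0→3.25:
  [0→0.25]: (50.33+45.97)/2 × 0.25 = 12.0375
  [0.25→0.5]: (45.97+41.98)/2 × 0.25 = 10.99375
  [0.5→1]: (41.98+35.02)/2 × 0.5 = 19.25
  [1→2]: (35.02+24.37)/2 × 1 = 29.695
  [2→3]: (24.37+16.96)/2 × 1 = 20.665
  [3→3.25]: (16.96+15.49)/2 × 0.25 = 4.05625
  Sum = 96.6975 mcg/mL·hr

AUC = 96.70 mcg/mL·hr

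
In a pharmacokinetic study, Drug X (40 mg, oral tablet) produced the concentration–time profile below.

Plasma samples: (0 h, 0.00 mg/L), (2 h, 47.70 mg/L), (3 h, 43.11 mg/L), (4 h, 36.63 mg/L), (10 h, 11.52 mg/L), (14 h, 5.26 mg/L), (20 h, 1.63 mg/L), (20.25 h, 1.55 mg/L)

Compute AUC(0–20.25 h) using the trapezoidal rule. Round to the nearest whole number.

Trapezoidal AUC_0→20.25:
  [0→2]: (0.00+47.70)/2 × 2 = 47.7
  [2→3]: (47.70+43.11)/2 × 1 = 45.405
  [3→4]: (43.11+36.63)/2 × 1 = 39.87
  [4→10]: (36.63+11.52)/2 × 6 = 144.45
  [10→14]: (11.52+5.26)/2 × 4 = 33.56
  [14→20]: (5.26+1.63)/2 × 6 = 20.67
  [20→20.25]: (1.63+1.55)/2 × 0.25 = 0.3975
  Sum = 332.0525 mg/L·h

AUC = 332 mg/L·h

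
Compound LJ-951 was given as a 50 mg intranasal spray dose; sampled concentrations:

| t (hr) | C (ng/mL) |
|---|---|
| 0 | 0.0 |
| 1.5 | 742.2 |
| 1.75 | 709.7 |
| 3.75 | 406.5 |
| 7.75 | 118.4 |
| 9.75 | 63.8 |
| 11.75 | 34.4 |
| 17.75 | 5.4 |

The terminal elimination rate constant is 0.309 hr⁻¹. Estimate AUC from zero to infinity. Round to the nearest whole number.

AUC = 3321 ng/mL·hr

Trapezoidal AUC_0→17.75:
  [0→1.5]: (0.0+742.2)/2 × 1.5 = 556.65
  [1.5→1.75]: (742.2+709.7)/2 × 0.25 = 181.4875
  [1.75→3.75]: (709.7+406.5)/2 × 2 = 1116.2
  [3.75→7.75]: (406.5+118.4)/2 × 4 = 1049.8
  [7.75→9.75]: (118.4+63.8)/2 × 2 = 182.2
  [9.75→11.75]: (63.8+34.4)/2 × 2 = 98.2
  [11.75→17.75]: (34.4+5.4)/2 × 6 = 119.4
  Sum = 3303.9375 ng/mL·hr
Extrapolated tail: C_last / k_e = 5.4 / 0.309 = 17.476
AUC_0→∞ = 3303.9375 + 17.476 = 3321.4135 ng/mL·hr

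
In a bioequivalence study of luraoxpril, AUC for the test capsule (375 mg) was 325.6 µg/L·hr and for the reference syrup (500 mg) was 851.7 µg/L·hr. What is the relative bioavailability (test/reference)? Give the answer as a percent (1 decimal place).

F_rel = (AUC_test/D_test) / (AUC_ref/D_ref)
      = (325.6/375) / (851.7/500)
      = 0.868267 / 1.7034 = 0.5097 = 50.97%

F_rel = 51.0%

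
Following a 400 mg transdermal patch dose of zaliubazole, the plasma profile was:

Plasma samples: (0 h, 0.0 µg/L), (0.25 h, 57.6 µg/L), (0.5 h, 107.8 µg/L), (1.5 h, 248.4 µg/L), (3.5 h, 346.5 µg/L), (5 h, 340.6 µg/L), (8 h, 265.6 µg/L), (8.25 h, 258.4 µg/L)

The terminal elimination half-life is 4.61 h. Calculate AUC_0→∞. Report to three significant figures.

AUC = 4010 µg/L·h

Trapezoidal AUC_0→8.25:
  [0→0.25]: (0.0+57.6)/2 × 0.25 = 7.2
  [0.25→0.5]: (57.6+107.8)/2 × 0.25 = 20.675
  [0.5→1.5]: (107.8+248.4)/2 × 1 = 178.1
  [1.5→3.5]: (248.4+346.5)/2 × 2 = 594.9
  [3.5→5]: (346.5+340.6)/2 × 1.5 = 515.325
  [5→8]: (340.6+265.6)/2 × 3 = 909.3
  [8→8.25]: (265.6+258.4)/2 × 0.25 = 65.5
  Sum = 2291.0 µg/L·h
k_e = ln2 / t½ = 0.693147 / 4.61 = 0.1504 h^-1
Extrapolated tail: C_last / k_e = 258.4 / 0.1504 = 1718.085
AUC_0→∞ = 2291.0 + 1718.085 = 4009.085 µg/L·h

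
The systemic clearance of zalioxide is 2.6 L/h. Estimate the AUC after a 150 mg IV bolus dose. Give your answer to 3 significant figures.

AUC = 57.7 mg/L·h

AUC_0→∞ = Dose_iv / CL
        = 150 / 2.6 = 57.6923 mg/L·h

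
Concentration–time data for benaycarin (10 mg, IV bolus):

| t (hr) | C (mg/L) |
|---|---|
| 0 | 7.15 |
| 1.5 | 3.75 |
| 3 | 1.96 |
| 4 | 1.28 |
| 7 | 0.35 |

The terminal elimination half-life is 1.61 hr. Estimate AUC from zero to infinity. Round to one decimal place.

AUC = 17.3 mg/L·hr

Trapezoidal AUC_0→7:
  [0→1.5]: (7.15+3.75)/2 × 1.5 = 8.175
  [1.5→3]: (3.75+1.96)/2 × 1.5 = 4.2825
  [3→4]: (1.96+1.28)/2 × 1 = 1.62
  [4→7]: (1.28+0.35)/2 × 3 = 2.445
  Sum = 16.5225 mg/L·hr
k_e = ln2 / t½ = 0.693147 / 1.61 = 0.4305 hr^-1
Extrapolated tail: C_last / k_e = 0.35 / 0.4305 = 0.813
AUC_0→∞ = 16.5225 + 0.813 = 17.3355 mg/L·hr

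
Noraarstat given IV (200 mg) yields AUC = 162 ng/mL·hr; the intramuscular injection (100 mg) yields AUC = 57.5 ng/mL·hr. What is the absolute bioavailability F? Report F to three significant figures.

F = 0.710

F = (AUC_ev / D_ev) / (AUC_iv / D_iv)
  = (57.5/100) / (162/200)
  = 0.575 / 0.81 = 0.7099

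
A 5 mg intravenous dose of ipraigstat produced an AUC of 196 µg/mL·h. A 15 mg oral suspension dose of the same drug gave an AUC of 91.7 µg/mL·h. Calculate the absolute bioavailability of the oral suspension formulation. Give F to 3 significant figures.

F = 0.156

F = (AUC_ev / D_ev) / (AUC_iv / D_iv)
  = (91.7/15) / (196/5)
  = 6.11333 / 39.2 = 0.1560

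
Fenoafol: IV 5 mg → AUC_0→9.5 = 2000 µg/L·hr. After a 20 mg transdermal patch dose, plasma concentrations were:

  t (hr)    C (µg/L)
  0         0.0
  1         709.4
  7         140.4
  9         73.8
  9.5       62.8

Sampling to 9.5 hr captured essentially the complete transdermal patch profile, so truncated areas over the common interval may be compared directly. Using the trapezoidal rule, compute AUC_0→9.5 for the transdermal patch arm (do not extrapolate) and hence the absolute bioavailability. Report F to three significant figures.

Trapezoidal AUC_0→9.5 (transdermal patch):
  [0→1]: (0.0+709.4)/2 × 1 = 354.7
  [1→7]: (709.4+140.4)/2 × 6 = 2549.4
  [7→9]: (140.4+73.8)/2 × 2 = 214.2
  [9→9.5]: (73.8+62.8)/2 × 0.5 = 34.15
  Sum = 3152.45 µg/L·hr
F = (AUC_ev/D_ev)/(AUC_iv/D_iv) = (3152.45/20)/(2000/5) = 157.6225/400 = 0.3941

F = 0.394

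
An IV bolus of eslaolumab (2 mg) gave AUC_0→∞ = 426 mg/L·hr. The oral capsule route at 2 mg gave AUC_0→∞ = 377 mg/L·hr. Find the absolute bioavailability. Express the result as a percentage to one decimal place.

F = 88.5%

F = (AUC_ev / D_ev) / (AUC_iv / D_iv)
  = (377/2) / (426/2)
  = 188.5 / 213 = 0.8850
  = 88.50%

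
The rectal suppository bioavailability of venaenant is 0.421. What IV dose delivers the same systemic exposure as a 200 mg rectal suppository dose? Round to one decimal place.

D_iv = 84.2 mg

Systemic exposure from an extravascular dose = F × D_ev, so the equivalent IV dose is F × D_ev.
D_iv = F × D_ev = 0.421 × 200 = 84.2 mg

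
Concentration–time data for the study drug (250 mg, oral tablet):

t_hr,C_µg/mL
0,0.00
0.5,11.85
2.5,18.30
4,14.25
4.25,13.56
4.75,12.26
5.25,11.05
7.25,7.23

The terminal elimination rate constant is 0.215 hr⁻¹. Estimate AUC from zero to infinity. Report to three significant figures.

AUC = 125 µg/mL·hr

Trapezoidal AUC_0→7.25:
  [0→0.5]: (0.00+11.85)/2 × 0.5 = 2.9625
  [0.5→2.5]: (11.85+18.30)/2 × 2 = 30.15
  [2.5→4]: (18.30+14.25)/2 × 1.5 = 24.4125
  [4→4.25]: (14.25+13.56)/2 × 0.25 = 3.47625
  [4.25→4.75]: (13.56+12.26)/2 × 0.5 = 6.455
  [4.75→5.25]: (12.26+11.05)/2 × 0.5 = 5.8275
  [5.25→7.25]: (11.05+7.23)/2 × 2 = 18.28
  Sum = 91.56375 µg/mL·hr
Extrapolated tail: C_last / k_e = 7.23 / 0.215 = 33.628
AUC_0→∞ = 91.56375 + 33.628 = 125.19175 µg/mL·hr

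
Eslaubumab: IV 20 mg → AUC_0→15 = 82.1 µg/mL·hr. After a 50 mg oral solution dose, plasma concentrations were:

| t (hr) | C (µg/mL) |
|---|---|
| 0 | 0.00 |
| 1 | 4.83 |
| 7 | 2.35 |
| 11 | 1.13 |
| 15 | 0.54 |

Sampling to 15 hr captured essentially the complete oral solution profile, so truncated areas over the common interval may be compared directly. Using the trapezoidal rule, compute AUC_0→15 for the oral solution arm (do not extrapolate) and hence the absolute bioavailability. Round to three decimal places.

Trapezoidal AUC_0→15 (oral solution):
  [0→1]: (0.00+4.83)/2 × 1 = 2.415
  [1→7]: (4.83+2.35)/2 × 6 = 21.54
  [7→11]: (2.35+1.13)/2 × 4 = 6.96
  [11→15]: (1.13+0.54)/2 × 4 = 3.34
  Sum = 34.255 µg/mL·hr
F = (AUC_ev/D_ev)/(AUC_iv/D_iv) = (34.255/50)/(82.1/20) = 0.6851/4.105 = 0.1669

F = 0.167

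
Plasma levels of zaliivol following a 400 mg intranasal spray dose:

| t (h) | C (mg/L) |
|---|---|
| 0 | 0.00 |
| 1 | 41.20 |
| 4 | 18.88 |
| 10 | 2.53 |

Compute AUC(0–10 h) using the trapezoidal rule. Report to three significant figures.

AUC = 175 mg/L·h

Trapezoidal AUC_0→10:
  [0→1]: (0.00+41.20)/2 × 1 = 20.6
  [1→4]: (41.20+18.88)/2 × 3 = 90.12
  [4→10]: (18.88+2.53)/2 × 6 = 64.23
  Sum = 174.95 mg/L·h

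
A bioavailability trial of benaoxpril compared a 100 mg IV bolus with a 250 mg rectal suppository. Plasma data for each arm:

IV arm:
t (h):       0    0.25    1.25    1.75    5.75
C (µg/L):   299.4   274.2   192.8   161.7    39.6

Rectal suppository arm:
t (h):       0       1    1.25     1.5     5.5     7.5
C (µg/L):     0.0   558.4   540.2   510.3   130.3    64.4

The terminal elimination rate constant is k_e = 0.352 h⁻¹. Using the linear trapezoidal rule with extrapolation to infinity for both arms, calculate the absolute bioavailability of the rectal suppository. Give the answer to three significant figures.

Trapezoidal AUC_0→5.75 (IV):
  [0→0.25]: (299.4+274.2)/2 × 0.25 = 71.7
  [0.25→1.25]: (274.2+192.8)/2 × 1 = 233.5
  [1.25→1.75]: (192.8+161.7)/2 × 0.5 = 88.625
  [1.75→5.75]: (161.7+39.6)/2 × 4 = 402.6
  Sum = 796.425 µg/L·h
IV tail: 39.6/0.352 = 112.500; AUC_iv,0→∞ = 796.425 + 112.500 = 908.925 µg/L·h
Trapezoidal AUC_0→7.5 (rectal suppository):
  [0→1]: (0.0+558.4)/2 × 1 = 279.2
  [1→1.25]: (558.4+540.2)/2 × 0.25 = 137.325
  [1.25→1.5]: (540.2+510.3)/2 × 0.25 = 131.3125
  [1.5→5.5]: (510.3+130.3)/2 × 4 = 1281.2
  [5.5→7.5]: (130.3+64.4)/2 × 2 = 194.7
  Sum = 2023.7375 µg/L·h
rectal suppository tail: 64.4/0.352 = 182.955; AUC_ev,0→∞ = 2023.7375 + 182.955 = 2206.6925 µg/L·h
F = (AUC_ev/D_ev)/(AUC_iv/D_iv) = (2206.6925/250)/(908.925/100) = 8.82677/9.08925 = 0.9711

F = 0.971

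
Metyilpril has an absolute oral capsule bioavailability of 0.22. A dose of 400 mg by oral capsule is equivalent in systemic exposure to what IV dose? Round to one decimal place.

D_iv = 88.0 mg

Systemic exposure from an extravascular dose = F × D_ev, so the equivalent IV dose is F × D_ev.
D_iv = F × D_ev = 0.22 × 400 = 88 mg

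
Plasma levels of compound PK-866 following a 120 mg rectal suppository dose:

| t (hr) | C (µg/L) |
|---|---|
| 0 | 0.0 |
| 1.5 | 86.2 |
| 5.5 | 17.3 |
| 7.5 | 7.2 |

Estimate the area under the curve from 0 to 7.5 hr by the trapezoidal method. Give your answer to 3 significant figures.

AUC = 296 µg/L·hr

Trapezoidal AUC_0→7.5:
  [0→1.5]: (0.0+86.2)/2 × 1.5 = 64.65
  [1.5→5.5]: (86.2+17.3)/2 × 4 = 207.0
  [5.5→7.5]: (17.3+7.2)/2 × 2 = 24.5
  Sum = 296.15 µg/L·hr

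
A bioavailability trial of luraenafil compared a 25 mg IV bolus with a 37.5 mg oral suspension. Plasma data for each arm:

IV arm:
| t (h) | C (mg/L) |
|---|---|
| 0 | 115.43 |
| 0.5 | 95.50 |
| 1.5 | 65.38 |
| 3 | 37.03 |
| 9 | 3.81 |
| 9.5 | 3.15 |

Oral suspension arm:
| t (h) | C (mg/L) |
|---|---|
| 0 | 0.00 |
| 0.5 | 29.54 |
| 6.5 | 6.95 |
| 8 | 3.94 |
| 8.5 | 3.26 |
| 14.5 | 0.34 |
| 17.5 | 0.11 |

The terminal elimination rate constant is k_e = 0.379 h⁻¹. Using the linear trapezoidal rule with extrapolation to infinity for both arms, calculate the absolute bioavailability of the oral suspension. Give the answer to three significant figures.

Trapezoidal AUC_0→9.5 (IV):
  [0→0.5]: (115.43+95.50)/2 × 0.5 = 52.7325
  [0.5→1.5]: (95.50+65.38)/2 × 1 = 80.44
  [1.5→3]: (65.38+37.03)/2 × 1.5 = 76.8075
  [3→9]: (37.03+3.81)/2 × 6 = 122.52
  [9→9.5]: (3.81+3.15)/2 × 0.5 = 1.74
  Sum = 334.24 mg/L·h
IV tail: 3.15/0.379 = 8.311; AUC_iv,0→∞ = 334.24 + 8.311 = 342.551 mg/L·h
Trapezoidal AUC_0→17.5 (oral suspension):
  [0→0.5]: (0.00+29.54)/2 × 0.5 = 7.385
  [0.5→6.5]: (29.54+6.95)/2 × 6 = 109.47
  [6.5→8]: (6.95+3.94)/2 × 1.5 = 8.1675
  [8→8.5]: (3.94+3.26)/2 × 0.5 = 1.8
  [8.5→14.5]: (3.26+0.34)/2 × 6 = 10.8
  [14.5→17.5]: (0.34+0.11)/2 × 3 = 0.675
  Sum = 138.2975 mg/L·h
oral suspension tail: 0.11/0.379 = 0.290; AUC_ev,0→∞ = 138.2975 + 0.290 = 138.5875 mg/L·h
F = (AUC_ev/D_ev)/(AUC_iv/D_iv) = (138.5875/37.5)/(342.551/25) = 3.69567/13.70204 = 0.2697

F = 0.270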